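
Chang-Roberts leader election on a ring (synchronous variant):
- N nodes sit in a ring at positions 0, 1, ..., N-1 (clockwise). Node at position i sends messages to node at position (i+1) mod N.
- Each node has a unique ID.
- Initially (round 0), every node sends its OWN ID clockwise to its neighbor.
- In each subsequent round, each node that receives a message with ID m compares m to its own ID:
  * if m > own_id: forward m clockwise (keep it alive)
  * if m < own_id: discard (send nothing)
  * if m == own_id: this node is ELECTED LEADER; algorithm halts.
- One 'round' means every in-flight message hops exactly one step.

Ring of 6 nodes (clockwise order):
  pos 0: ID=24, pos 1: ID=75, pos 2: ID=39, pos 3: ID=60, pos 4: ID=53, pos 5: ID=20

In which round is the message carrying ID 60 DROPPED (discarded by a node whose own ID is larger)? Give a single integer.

Round 1: pos1(id75) recv 24: drop; pos2(id39) recv 75: fwd; pos3(id60) recv 39: drop; pos4(id53) recv 60: fwd; pos5(id20) recv 53: fwd; pos0(id24) recv 20: drop
Round 2: pos3(id60) recv 75: fwd; pos5(id20) recv 60: fwd; pos0(id24) recv 53: fwd
Round 3: pos4(id53) recv 75: fwd; pos0(id24) recv 60: fwd; pos1(id75) recv 53: drop
Round 4: pos5(id20) recv 75: fwd; pos1(id75) recv 60: drop
Round 5: pos0(id24) recv 75: fwd
Round 6: pos1(id75) recv 75: ELECTED
Message ID 60 originates at pos 3; dropped at pos 1 in round 4

Answer: 4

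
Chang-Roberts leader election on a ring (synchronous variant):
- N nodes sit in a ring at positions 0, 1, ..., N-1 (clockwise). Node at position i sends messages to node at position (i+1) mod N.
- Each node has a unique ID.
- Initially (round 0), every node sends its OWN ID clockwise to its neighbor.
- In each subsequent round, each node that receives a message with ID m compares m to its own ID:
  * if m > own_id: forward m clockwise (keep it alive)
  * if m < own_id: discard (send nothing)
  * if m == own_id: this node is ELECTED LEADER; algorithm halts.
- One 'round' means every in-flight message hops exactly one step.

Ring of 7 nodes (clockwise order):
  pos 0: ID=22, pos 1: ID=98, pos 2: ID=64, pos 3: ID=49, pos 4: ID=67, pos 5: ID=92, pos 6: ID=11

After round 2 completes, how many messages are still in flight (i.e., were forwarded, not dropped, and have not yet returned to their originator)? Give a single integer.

Answer: 2

Derivation:
Round 1: pos1(id98) recv 22: drop; pos2(id64) recv 98: fwd; pos3(id49) recv 64: fwd; pos4(id67) recv 49: drop; pos5(id92) recv 67: drop; pos6(id11) recv 92: fwd; pos0(id22) recv 11: drop
Round 2: pos3(id49) recv 98: fwd; pos4(id67) recv 64: drop; pos0(id22) recv 92: fwd
After round 2: 2 messages still in flight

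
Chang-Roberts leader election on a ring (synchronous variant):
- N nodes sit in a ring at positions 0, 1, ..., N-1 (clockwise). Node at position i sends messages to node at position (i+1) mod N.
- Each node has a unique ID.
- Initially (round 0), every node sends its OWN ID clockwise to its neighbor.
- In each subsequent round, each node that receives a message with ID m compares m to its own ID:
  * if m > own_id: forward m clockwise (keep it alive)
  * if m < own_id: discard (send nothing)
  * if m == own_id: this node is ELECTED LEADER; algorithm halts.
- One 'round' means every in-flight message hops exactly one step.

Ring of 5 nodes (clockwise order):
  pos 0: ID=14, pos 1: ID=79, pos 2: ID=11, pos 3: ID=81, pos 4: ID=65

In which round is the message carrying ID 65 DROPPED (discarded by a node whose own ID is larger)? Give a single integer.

Round 1: pos1(id79) recv 14: drop; pos2(id11) recv 79: fwd; pos3(id81) recv 11: drop; pos4(id65) recv 81: fwd; pos0(id14) recv 65: fwd
Round 2: pos3(id81) recv 79: drop; pos0(id14) recv 81: fwd; pos1(id79) recv 65: drop
Round 3: pos1(id79) recv 81: fwd
Round 4: pos2(id11) recv 81: fwd
Round 5: pos3(id81) recv 81: ELECTED
Message ID 65 originates at pos 4; dropped at pos 1 in round 2

Answer: 2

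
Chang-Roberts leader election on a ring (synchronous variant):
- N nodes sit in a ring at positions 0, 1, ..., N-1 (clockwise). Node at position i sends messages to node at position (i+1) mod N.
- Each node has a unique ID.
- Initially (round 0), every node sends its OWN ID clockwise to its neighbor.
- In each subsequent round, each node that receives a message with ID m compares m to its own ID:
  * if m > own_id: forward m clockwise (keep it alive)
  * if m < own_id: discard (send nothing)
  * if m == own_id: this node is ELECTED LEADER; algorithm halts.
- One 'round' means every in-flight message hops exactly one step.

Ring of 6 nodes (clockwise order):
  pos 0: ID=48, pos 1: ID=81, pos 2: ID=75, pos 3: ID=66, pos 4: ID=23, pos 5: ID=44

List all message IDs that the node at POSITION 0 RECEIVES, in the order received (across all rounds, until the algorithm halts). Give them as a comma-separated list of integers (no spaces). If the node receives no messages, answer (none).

Answer: 44,66,75,81

Derivation:
Round 1: pos1(id81) recv 48: drop; pos2(id75) recv 81: fwd; pos3(id66) recv 75: fwd; pos4(id23) recv 66: fwd; pos5(id44) recv 23: drop; pos0(id48) recv 44: drop
Round 2: pos3(id66) recv 81: fwd; pos4(id23) recv 75: fwd; pos5(id44) recv 66: fwd
Round 3: pos4(id23) recv 81: fwd; pos5(id44) recv 75: fwd; pos0(id48) recv 66: fwd
Round 4: pos5(id44) recv 81: fwd; pos0(id48) recv 75: fwd; pos1(id81) recv 66: drop
Round 5: pos0(id48) recv 81: fwd; pos1(id81) recv 75: drop
Round 6: pos1(id81) recv 81: ELECTED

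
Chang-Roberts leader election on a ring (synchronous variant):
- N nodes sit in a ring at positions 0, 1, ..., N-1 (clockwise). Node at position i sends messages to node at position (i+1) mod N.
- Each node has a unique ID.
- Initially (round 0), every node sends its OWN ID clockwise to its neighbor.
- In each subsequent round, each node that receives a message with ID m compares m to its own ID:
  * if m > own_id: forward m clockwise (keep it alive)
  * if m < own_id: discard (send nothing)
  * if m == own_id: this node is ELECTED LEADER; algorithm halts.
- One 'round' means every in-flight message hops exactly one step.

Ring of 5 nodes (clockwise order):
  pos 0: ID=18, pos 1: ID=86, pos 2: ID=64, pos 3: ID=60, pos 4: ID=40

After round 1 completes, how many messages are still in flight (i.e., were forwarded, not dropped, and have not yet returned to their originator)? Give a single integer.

Answer: 4

Derivation:
Round 1: pos1(id86) recv 18: drop; pos2(id64) recv 86: fwd; pos3(id60) recv 64: fwd; pos4(id40) recv 60: fwd; pos0(id18) recv 40: fwd
After round 1: 4 messages still in flight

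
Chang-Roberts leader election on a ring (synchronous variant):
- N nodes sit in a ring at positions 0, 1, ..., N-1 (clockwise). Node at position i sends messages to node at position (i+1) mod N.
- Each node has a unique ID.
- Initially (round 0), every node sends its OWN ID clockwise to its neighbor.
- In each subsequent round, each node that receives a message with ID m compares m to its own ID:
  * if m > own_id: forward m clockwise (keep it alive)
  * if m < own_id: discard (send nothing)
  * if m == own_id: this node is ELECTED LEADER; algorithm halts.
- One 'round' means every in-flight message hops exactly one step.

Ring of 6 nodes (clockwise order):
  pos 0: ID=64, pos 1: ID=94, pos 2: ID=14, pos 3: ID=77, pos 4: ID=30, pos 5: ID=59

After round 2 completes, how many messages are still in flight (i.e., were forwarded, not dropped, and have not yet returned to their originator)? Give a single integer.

Round 1: pos1(id94) recv 64: drop; pos2(id14) recv 94: fwd; pos3(id77) recv 14: drop; pos4(id30) recv 77: fwd; pos5(id59) recv 30: drop; pos0(id64) recv 59: drop
Round 2: pos3(id77) recv 94: fwd; pos5(id59) recv 77: fwd
After round 2: 2 messages still in flight

Answer: 2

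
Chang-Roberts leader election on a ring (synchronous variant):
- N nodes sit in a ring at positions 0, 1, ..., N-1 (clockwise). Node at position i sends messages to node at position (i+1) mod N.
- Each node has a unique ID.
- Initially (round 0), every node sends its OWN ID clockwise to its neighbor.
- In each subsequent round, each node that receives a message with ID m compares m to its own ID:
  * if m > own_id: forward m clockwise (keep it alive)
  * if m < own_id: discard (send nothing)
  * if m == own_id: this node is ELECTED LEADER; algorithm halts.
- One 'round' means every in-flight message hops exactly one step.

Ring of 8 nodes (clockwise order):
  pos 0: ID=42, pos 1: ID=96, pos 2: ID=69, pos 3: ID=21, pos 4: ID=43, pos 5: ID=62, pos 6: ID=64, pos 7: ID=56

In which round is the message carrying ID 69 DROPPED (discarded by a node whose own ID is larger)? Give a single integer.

Round 1: pos1(id96) recv 42: drop; pos2(id69) recv 96: fwd; pos3(id21) recv 69: fwd; pos4(id43) recv 21: drop; pos5(id62) recv 43: drop; pos6(id64) recv 62: drop; pos7(id56) recv 64: fwd; pos0(id42) recv 56: fwd
Round 2: pos3(id21) recv 96: fwd; pos4(id43) recv 69: fwd; pos0(id42) recv 64: fwd; pos1(id96) recv 56: drop
Round 3: pos4(id43) recv 96: fwd; pos5(id62) recv 69: fwd; pos1(id96) recv 64: drop
Round 4: pos5(id62) recv 96: fwd; pos6(id64) recv 69: fwd
Round 5: pos6(id64) recv 96: fwd; pos7(id56) recv 69: fwd
Round 6: pos7(id56) recv 96: fwd; pos0(id42) recv 69: fwd
Round 7: pos0(id42) recv 96: fwd; pos1(id96) recv 69: drop
Round 8: pos1(id96) recv 96: ELECTED
Message ID 69 originates at pos 2; dropped at pos 1 in round 7

Answer: 7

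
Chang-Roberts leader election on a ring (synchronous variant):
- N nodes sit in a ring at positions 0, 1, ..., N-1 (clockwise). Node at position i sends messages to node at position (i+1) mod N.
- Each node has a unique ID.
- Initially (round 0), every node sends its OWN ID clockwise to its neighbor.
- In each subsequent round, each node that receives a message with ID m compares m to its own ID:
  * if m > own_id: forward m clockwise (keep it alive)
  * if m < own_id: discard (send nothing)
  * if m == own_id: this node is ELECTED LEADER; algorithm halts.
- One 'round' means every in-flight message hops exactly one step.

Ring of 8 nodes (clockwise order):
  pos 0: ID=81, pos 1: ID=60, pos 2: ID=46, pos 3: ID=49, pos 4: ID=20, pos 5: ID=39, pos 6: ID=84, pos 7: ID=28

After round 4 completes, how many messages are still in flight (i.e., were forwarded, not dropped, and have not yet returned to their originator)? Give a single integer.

Answer: 3

Derivation:
Round 1: pos1(id60) recv 81: fwd; pos2(id46) recv 60: fwd; pos3(id49) recv 46: drop; pos4(id20) recv 49: fwd; pos5(id39) recv 20: drop; pos6(id84) recv 39: drop; pos7(id28) recv 84: fwd; pos0(id81) recv 28: drop
Round 2: pos2(id46) recv 81: fwd; pos3(id49) recv 60: fwd; pos5(id39) recv 49: fwd; pos0(id81) recv 84: fwd
Round 3: pos3(id49) recv 81: fwd; pos4(id20) recv 60: fwd; pos6(id84) recv 49: drop; pos1(id60) recv 84: fwd
Round 4: pos4(id20) recv 81: fwd; pos5(id39) recv 60: fwd; pos2(id46) recv 84: fwd
After round 4: 3 messages still in flight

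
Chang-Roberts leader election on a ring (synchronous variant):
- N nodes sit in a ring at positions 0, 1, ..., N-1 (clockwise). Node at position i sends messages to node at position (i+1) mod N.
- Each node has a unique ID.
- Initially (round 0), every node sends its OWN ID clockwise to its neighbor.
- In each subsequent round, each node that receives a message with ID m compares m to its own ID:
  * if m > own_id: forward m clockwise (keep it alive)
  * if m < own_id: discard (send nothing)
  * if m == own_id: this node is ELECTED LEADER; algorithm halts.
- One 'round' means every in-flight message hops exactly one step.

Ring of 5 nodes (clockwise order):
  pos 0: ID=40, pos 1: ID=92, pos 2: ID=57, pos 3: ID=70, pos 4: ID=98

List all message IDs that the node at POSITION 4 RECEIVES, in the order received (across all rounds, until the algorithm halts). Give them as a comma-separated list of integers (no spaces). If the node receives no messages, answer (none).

Answer: 70,92,98

Derivation:
Round 1: pos1(id92) recv 40: drop; pos2(id57) recv 92: fwd; pos3(id70) recv 57: drop; pos4(id98) recv 70: drop; pos0(id40) recv 98: fwd
Round 2: pos3(id70) recv 92: fwd; pos1(id92) recv 98: fwd
Round 3: pos4(id98) recv 92: drop; pos2(id57) recv 98: fwd
Round 4: pos3(id70) recv 98: fwd
Round 5: pos4(id98) recv 98: ELECTED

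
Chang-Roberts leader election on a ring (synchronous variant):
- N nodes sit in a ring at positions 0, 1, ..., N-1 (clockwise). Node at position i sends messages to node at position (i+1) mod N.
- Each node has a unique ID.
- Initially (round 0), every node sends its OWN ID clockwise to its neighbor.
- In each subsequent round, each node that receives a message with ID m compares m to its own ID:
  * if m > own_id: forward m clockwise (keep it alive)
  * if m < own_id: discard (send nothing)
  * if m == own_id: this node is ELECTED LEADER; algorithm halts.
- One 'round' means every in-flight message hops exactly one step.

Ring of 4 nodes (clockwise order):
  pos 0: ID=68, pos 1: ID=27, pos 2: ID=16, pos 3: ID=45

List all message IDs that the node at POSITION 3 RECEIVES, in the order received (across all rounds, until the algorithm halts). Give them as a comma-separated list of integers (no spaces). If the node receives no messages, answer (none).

Round 1: pos1(id27) recv 68: fwd; pos2(id16) recv 27: fwd; pos3(id45) recv 16: drop; pos0(id68) recv 45: drop
Round 2: pos2(id16) recv 68: fwd; pos3(id45) recv 27: drop
Round 3: pos3(id45) recv 68: fwd
Round 4: pos0(id68) recv 68: ELECTED

Answer: 16,27,68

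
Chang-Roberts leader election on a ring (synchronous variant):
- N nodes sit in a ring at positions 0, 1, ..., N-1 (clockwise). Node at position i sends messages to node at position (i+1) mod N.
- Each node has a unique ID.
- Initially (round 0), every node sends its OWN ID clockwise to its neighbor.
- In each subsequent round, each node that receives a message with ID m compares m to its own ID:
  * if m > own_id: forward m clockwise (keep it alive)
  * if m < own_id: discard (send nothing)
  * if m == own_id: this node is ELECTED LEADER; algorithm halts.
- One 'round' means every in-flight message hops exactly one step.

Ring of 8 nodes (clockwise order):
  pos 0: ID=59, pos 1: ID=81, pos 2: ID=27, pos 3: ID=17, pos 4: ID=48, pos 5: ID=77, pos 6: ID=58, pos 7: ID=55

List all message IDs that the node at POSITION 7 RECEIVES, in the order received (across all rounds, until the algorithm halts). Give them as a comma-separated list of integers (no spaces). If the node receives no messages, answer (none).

Round 1: pos1(id81) recv 59: drop; pos2(id27) recv 81: fwd; pos3(id17) recv 27: fwd; pos4(id48) recv 17: drop; pos5(id77) recv 48: drop; pos6(id58) recv 77: fwd; pos7(id55) recv 58: fwd; pos0(id59) recv 55: drop
Round 2: pos3(id17) recv 81: fwd; pos4(id48) recv 27: drop; pos7(id55) recv 77: fwd; pos0(id59) recv 58: drop
Round 3: pos4(id48) recv 81: fwd; pos0(id59) recv 77: fwd
Round 4: pos5(id77) recv 81: fwd; pos1(id81) recv 77: drop
Round 5: pos6(id58) recv 81: fwd
Round 6: pos7(id55) recv 81: fwd
Round 7: pos0(id59) recv 81: fwd
Round 8: pos1(id81) recv 81: ELECTED

Answer: 58,77,81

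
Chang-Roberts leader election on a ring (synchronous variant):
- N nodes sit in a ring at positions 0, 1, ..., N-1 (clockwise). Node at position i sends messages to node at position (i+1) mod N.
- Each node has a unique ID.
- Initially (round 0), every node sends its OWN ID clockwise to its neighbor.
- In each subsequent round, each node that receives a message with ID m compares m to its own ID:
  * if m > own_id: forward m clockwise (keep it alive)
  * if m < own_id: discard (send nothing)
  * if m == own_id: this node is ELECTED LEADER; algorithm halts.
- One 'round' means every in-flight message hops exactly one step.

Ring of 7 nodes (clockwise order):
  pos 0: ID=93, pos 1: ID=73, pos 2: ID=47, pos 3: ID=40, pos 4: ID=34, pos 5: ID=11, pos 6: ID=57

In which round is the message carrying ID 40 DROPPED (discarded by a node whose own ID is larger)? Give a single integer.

Answer: 3

Derivation:
Round 1: pos1(id73) recv 93: fwd; pos2(id47) recv 73: fwd; pos3(id40) recv 47: fwd; pos4(id34) recv 40: fwd; pos5(id11) recv 34: fwd; pos6(id57) recv 11: drop; pos0(id93) recv 57: drop
Round 2: pos2(id47) recv 93: fwd; pos3(id40) recv 73: fwd; pos4(id34) recv 47: fwd; pos5(id11) recv 40: fwd; pos6(id57) recv 34: drop
Round 3: pos3(id40) recv 93: fwd; pos4(id34) recv 73: fwd; pos5(id11) recv 47: fwd; pos6(id57) recv 40: drop
Round 4: pos4(id34) recv 93: fwd; pos5(id11) recv 73: fwd; pos6(id57) recv 47: drop
Round 5: pos5(id11) recv 93: fwd; pos6(id57) recv 73: fwd
Round 6: pos6(id57) recv 93: fwd; pos0(id93) recv 73: drop
Round 7: pos0(id93) recv 93: ELECTED
Message ID 40 originates at pos 3; dropped at pos 6 in round 3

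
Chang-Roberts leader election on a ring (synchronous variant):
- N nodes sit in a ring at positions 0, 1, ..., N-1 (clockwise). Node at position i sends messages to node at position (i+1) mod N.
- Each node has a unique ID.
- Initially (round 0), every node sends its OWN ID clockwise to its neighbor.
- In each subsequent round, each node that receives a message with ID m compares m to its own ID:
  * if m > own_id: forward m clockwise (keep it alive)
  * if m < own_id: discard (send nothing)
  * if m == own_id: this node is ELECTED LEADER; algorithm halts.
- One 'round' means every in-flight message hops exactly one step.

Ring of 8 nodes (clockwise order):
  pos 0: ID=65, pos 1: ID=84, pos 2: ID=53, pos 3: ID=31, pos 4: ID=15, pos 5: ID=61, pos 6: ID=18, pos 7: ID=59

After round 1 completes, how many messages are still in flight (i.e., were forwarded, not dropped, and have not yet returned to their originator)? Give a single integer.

Round 1: pos1(id84) recv 65: drop; pos2(id53) recv 84: fwd; pos3(id31) recv 53: fwd; pos4(id15) recv 31: fwd; pos5(id61) recv 15: drop; pos6(id18) recv 61: fwd; pos7(id59) recv 18: drop; pos0(id65) recv 59: drop
After round 1: 4 messages still in flight

Answer: 4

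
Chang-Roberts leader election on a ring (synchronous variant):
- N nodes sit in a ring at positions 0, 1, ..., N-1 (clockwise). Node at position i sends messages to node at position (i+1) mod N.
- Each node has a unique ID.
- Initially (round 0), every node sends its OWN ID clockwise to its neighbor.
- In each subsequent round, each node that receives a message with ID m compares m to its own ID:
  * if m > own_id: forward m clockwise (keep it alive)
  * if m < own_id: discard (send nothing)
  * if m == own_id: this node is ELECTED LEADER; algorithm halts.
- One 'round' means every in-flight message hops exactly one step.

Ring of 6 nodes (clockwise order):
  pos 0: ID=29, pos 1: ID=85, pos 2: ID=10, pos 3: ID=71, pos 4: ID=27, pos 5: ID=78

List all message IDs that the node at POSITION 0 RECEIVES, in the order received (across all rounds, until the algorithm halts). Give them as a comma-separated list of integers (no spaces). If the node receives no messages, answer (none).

Round 1: pos1(id85) recv 29: drop; pos2(id10) recv 85: fwd; pos3(id71) recv 10: drop; pos4(id27) recv 71: fwd; pos5(id78) recv 27: drop; pos0(id29) recv 78: fwd
Round 2: pos3(id71) recv 85: fwd; pos5(id78) recv 71: drop; pos1(id85) recv 78: drop
Round 3: pos4(id27) recv 85: fwd
Round 4: pos5(id78) recv 85: fwd
Round 5: pos0(id29) recv 85: fwd
Round 6: pos1(id85) recv 85: ELECTED

Answer: 78,85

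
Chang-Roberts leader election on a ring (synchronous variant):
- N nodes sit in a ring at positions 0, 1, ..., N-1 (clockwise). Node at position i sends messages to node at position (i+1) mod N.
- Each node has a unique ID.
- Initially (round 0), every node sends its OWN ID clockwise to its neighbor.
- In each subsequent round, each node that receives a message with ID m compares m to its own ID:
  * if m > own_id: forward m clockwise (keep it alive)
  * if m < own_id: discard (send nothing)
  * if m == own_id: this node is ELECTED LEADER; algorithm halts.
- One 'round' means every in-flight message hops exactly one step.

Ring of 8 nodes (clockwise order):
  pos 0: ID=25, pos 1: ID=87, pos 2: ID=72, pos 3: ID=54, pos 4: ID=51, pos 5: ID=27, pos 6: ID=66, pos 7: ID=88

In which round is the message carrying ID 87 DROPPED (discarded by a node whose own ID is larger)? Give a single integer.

Answer: 6

Derivation:
Round 1: pos1(id87) recv 25: drop; pos2(id72) recv 87: fwd; pos3(id54) recv 72: fwd; pos4(id51) recv 54: fwd; pos5(id27) recv 51: fwd; pos6(id66) recv 27: drop; pos7(id88) recv 66: drop; pos0(id25) recv 88: fwd
Round 2: pos3(id54) recv 87: fwd; pos4(id51) recv 72: fwd; pos5(id27) recv 54: fwd; pos6(id66) recv 51: drop; pos1(id87) recv 88: fwd
Round 3: pos4(id51) recv 87: fwd; pos5(id27) recv 72: fwd; pos6(id66) recv 54: drop; pos2(id72) recv 88: fwd
Round 4: pos5(id27) recv 87: fwd; pos6(id66) recv 72: fwd; pos3(id54) recv 88: fwd
Round 5: pos6(id66) recv 87: fwd; pos7(id88) recv 72: drop; pos4(id51) recv 88: fwd
Round 6: pos7(id88) recv 87: drop; pos5(id27) recv 88: fwd
Round 7: pos6(id66) recv 88: fwd
Round 8: pos7(id88) recv 88: ELECTED
Message ID 87 originates at pos 1; dropped at pos 7 in round 6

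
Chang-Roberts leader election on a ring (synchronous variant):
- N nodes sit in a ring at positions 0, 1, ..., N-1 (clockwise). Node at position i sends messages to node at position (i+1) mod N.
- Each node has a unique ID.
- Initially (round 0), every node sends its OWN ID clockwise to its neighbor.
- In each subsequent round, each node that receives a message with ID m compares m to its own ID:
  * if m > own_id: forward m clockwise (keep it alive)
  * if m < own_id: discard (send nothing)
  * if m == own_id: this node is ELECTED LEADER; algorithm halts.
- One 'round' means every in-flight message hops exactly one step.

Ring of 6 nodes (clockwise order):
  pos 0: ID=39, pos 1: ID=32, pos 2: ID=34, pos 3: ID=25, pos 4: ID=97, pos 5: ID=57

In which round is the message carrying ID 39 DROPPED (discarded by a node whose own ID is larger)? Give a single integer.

Round 1: pos1(id32) recv 39: fwd; pos2(id34) recv 32: drop; pos3(id25) recv 34: fwd; pos4(id97) recv 25: drop; pos5(id57) recv 97: fwd; pos0(id39) recv 57: fwd
Round 2: pos2(id34) recv 39: fwd; pos4(id97) recv 34: drop; pos0(id39) recv 97: fwd; pos1(id32) recv 57: fwd
Round 3: pos3(id25) recv 39: fwd; pos1(id32) recv 97: fwd; pos2(id34) recv 57: fwd
Round 4: pos4(id97) recv 39: drop; pos2(id34) recv 97: fwd; pos3(id25) recv 57: fwd
Round 5: pos3(id25) recv 97: fwd; pos4(id97) recv 57: drop
Round 6: pos4(id97) recv 97: ELECTED
Message ID 39 originates at pos 0; dropped at pos 4 in round 4

Answer: 4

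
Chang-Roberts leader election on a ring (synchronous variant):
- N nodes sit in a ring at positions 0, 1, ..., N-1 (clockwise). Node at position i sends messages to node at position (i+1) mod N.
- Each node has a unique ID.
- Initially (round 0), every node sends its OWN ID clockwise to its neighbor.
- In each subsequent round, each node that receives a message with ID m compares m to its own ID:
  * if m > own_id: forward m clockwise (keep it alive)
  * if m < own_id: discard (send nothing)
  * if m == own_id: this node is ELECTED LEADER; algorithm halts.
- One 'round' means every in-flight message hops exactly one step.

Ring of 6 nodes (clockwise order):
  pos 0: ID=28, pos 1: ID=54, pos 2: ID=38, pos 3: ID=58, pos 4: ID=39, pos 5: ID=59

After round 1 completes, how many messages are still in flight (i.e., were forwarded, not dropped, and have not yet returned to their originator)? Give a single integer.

Round 1: pos1(id54) recv 28: drop; pos2(id38) recv 54: fwd; pos3(id58) recv 38: drop; pos4(id39) recv 58: fwd; pos5(id59) recv 39: drop; pos0(id28) recv 59: fwd
After round 1: 3 messages still in flight

Answer: 3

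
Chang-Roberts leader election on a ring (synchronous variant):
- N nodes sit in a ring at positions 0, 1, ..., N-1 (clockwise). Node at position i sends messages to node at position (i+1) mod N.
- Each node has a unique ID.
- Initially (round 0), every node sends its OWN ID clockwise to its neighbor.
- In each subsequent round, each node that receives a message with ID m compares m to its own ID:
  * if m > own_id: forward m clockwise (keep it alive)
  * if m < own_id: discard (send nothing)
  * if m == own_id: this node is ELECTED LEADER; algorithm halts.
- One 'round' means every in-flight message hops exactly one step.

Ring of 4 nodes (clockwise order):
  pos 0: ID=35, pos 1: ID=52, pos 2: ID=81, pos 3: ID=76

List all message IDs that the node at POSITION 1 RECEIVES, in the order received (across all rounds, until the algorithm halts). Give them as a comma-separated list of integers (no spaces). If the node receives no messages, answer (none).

Round 1: pos1(id52) recv 35: drop; pos2(id81) recv 52: drop; pos3(id76) recv 81: fwd; pos0(id35) recv 76: fwd
Round 2: pos0(id35) recv 81: fwd; pos1(id52) recv 76: fwd
Round 3: pos1(id52) recv 81: fwd; pos2(id81) recv 76: drop
Round 4: pos2(id81) recv 81: ELECTED

Answer: 35,76,81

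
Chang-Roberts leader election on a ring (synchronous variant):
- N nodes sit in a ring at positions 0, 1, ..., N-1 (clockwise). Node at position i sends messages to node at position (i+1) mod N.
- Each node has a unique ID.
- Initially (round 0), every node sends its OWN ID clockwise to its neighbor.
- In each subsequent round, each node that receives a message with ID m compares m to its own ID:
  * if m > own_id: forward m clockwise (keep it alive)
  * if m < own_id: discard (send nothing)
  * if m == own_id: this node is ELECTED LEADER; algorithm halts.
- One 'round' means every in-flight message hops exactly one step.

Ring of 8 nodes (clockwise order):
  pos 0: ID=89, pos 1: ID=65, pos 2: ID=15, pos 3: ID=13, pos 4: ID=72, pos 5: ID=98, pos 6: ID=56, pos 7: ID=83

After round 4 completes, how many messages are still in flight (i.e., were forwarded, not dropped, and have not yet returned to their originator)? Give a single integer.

Answer: 2

Derivation:
Round 1: pos1(id65) recv 89: fwd; pos2(id15) recv 65: fwd; pos3(id13) recv 15: fwd; pos4(id72) recv 13: drop; pos5(id98) recv 72: drop; pos6(id56) recv 98: fwd; pos7(id83) recv 56: drop; pos0(id89) recv 83: drop
Round 2: pos2(id15) recv 89: fwd; pos3(id13) recv 65: fwd; pos4(id72) recv 15: drop; pos7(id83) recv 98: fwd
Round 3: pos3(id13) recv 89: fwd; pos4(id72) recv 65: drop; pos0(id89) recv 98: fwd
Round 4: pos4(id72) recv 89: fwd; pos1(id65) recv 98: fwd
After round 4: 2 messages still in flight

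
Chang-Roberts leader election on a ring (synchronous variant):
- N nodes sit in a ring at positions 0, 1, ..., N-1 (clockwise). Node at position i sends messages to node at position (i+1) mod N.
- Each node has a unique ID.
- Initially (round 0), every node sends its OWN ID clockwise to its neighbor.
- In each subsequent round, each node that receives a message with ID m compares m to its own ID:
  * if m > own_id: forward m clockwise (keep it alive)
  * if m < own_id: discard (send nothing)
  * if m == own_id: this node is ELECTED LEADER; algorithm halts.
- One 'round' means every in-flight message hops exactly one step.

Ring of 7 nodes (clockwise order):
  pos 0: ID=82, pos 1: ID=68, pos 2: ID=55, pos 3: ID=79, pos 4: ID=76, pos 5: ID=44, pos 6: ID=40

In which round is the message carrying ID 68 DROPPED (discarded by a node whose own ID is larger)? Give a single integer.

Answer: 2

Derivation:
Round 1: pos1(id68) recv 82: fwd; pos2(id55) recv 68: fwd; pos3(id79) recv 55: drop; pos4(id76) recv 79: fwd; pos5(id44) recv 76: fwd; pos6(id40) recv 44: fwd; pos0(id82) recv 40: drop
Round 2: pos2(id55) recv 82: fwd; pos3(id79) recv 68: drop; pos5(id44) recv 79: fwd; pos6(id40) recv 76: fwd; pos0(id82) recv 44: drop
Round 3: pos3(id79) recv 82: fwd; pos6(id40) recv 79: fwd; pos0(id82) recv 76: drop
Round 4: pos4(id76) recv 82: fwd; pos0(id82) recv 79: drop
Round 5: pos5(id44) recv 82: fwd
Round 6: pos6(id40) recv 82: fwd
Round 7: pos0(id82) recv 82: ELECTED
Message ID 68 originates at pos 1; dropped at pos 3 in round 2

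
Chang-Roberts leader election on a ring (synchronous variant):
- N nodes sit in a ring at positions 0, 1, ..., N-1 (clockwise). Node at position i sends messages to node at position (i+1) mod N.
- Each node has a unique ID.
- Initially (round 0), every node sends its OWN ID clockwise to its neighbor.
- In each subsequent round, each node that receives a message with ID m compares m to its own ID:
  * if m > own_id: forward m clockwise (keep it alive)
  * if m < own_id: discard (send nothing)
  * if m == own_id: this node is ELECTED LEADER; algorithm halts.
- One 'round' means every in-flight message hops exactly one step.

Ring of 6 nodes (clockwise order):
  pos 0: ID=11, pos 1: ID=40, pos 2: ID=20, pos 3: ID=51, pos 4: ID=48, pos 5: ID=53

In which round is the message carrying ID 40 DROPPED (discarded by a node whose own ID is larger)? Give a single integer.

Answer: 2

Derivation:
Round 1: pos1(id40) recv 11: drop; pos2(id20) recv 40: fwd; pos3(id51) recv 20: drop; pos4(id48) recv 51: fwd; pos5(id53) recv 48: drop; pos0(id11) recv 53: fwd
Round 2: pos3(id51) recv 40: drop; pos5(id53) recv 51: drop; pos1(id40) recv 53: fwd
Round 3: pos2(id20) recv 53: fwd
Round 4: pos3(id51) recv 53: fwd
Round 5: pos4(id48) recv 53: fwd
Round 6: pos5(id53) recv 53: ELECTED
Message ID 40 originates at pos 1; dropped at pos 3 in round 2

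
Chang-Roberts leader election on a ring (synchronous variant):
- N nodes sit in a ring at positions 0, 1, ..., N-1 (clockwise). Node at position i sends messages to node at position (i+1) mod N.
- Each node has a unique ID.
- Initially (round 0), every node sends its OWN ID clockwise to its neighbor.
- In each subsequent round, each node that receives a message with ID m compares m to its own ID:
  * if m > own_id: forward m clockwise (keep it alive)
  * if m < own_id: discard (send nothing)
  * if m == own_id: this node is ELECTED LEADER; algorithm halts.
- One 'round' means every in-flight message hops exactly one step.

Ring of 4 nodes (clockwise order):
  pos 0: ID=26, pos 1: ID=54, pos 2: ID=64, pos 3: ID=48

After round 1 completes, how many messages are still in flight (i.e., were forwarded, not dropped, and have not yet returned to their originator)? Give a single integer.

Round 1: pos1(id54) recv 26: drop; pos2(id64) recv 54: drop; pos3(id48) recv 64: fwd; pos0(id26) recv 48: fwd
After round 1: 2 messages still in flight

Answer: 2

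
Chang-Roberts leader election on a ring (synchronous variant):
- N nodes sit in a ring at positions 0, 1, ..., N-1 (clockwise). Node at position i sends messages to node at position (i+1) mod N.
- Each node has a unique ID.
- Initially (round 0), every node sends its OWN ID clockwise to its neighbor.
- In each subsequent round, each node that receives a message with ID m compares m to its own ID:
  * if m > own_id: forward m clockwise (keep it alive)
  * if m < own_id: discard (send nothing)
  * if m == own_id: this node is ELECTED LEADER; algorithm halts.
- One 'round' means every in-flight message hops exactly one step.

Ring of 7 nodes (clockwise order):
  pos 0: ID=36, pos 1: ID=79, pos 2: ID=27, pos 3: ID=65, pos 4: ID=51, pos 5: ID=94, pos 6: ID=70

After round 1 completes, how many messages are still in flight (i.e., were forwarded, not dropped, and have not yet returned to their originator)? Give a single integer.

Answer: 4

Derivation:
Round 1: pos1(id79) recv 36: drop; pos2(id27) recv 79: fwd; pos3(id65) recv 27: drop; pos4(id51) recv 65: fwd; pos5(id94) recv 51: drop; pos6(id70) recv 94: fwd; pos0(id36) recv 70: fwd
After round 1: 4 messages still in flight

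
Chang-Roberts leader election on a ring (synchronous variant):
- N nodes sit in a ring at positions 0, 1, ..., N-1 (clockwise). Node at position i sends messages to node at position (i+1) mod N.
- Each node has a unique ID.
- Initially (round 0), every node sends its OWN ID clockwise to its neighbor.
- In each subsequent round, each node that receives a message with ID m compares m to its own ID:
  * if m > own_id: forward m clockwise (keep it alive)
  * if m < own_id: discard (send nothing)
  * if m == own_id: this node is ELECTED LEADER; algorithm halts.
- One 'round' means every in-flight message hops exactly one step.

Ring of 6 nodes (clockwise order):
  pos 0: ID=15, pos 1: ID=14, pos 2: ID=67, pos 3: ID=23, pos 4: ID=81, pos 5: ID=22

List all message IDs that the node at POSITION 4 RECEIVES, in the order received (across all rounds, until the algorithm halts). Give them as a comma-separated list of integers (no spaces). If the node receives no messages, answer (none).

Round 1: pos1(id14) recv 15: fwd; pos2(id67) recv 14: drop; pos3(id23) recv 67: fwd; pos4(id81) recv 23: drop; pos5(id22) recv 81: fwd; pos0(id15) recv 22: fwd
Round 2: pos2(id67) recv 15: drop; pos4(id81) recv 67: drop; pos0(id15) recv 81: fwd; pos1(id14) recv 22: fwd
Round 3: pos1(id14) recv 81: fwd; pos2(id67) recv 22: drop
Round 4: pos2(id67) recv 81: fwd
Round 5: pos3(id23) recv 81: fwd
Round 6: pos4(id81) recv 81: ELECTED

Answer: 23,67,81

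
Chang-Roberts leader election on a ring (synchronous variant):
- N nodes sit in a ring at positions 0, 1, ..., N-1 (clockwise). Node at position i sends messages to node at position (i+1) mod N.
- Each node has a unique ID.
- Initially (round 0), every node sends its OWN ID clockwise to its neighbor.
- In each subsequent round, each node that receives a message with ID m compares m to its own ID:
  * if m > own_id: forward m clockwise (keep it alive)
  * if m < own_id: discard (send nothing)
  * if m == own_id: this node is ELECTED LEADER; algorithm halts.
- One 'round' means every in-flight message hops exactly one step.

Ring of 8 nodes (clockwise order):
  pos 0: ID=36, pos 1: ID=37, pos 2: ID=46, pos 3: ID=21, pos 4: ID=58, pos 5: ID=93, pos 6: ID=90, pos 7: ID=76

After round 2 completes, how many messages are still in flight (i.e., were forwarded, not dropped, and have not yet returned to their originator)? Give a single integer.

Round 1: pos1(id37) recv 36: drop; pos2(id46) recv 37: drop; pos3(id21) recv 46: fwd; pos4(id58) recv 21: drop; pos5(id93) recv 58: drop; pos6(id90) recv 93: fwd; pos7(id76) recv 90: fwd; pos0(id36) recv 76: fwd
Round 2: pos4(id58) recv 46: drop; pos7(id76) recv 93: fwd; pos0(id36) recv 90: fwd; pos1(id37) recv 76: fwd
After round 2: 3 messages still in flight

Answer: 3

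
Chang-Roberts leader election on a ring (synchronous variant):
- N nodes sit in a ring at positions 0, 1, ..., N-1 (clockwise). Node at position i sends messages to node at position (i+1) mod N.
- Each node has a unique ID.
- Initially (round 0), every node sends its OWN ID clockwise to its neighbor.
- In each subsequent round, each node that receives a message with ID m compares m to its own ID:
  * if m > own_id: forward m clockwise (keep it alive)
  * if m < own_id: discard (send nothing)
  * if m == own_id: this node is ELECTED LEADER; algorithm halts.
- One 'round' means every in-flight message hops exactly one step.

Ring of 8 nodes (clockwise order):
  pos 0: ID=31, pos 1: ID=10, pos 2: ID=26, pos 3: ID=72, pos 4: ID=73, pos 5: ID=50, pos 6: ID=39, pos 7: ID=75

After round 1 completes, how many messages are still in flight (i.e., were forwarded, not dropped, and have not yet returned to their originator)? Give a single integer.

Round 1: pos1(id10) recv 31: fwd; pos2(id26) recv 10: drop; pos3(id72) recv 26: drop; pos4(id73) recv 72: drop; pos5(id50) recv 73: fwd; pos6(id39) recv 50: fwd; pos7(id75) recv 39: drop; pos0(id31) recv 75: fwd
After round 1: 4 messages still in flight

Answer: 4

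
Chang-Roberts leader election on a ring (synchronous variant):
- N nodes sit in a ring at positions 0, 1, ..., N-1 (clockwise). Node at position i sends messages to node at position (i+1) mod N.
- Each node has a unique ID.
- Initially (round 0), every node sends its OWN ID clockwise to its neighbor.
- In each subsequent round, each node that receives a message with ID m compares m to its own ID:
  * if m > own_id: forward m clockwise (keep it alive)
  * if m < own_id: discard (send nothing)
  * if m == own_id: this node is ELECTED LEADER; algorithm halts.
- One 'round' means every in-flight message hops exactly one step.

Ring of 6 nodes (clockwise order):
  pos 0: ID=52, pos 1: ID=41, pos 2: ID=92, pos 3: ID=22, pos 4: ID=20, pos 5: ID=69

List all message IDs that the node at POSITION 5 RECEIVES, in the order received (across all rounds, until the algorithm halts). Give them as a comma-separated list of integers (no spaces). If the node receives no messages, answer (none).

Round 1: pos1(id41) recv 52: fwd; pos2(id92) recv 41: drop; pos3(id22) recv 92: fwd; pos4(id20) recv 22: fwd; pos5(id69) recv 20: drop; pos0(id52) recv 69: fwd
Round 2: pos2(id92) recv 52: drop; pos4(id20) recv 92: fwd; pos5(id69) recv 22: drop; pos1(id41) recv 69: fwd
Round 3: pos5(id69) recv 92: fwd; pos2(id92) recv 69: drop
Round 4: pos0(id52) recv 92: fwd
Round 5: pos1(id41) recv 92: fwd
Round 6: pos2(id92) recv 92: ELECTED

Answer: 20,22,92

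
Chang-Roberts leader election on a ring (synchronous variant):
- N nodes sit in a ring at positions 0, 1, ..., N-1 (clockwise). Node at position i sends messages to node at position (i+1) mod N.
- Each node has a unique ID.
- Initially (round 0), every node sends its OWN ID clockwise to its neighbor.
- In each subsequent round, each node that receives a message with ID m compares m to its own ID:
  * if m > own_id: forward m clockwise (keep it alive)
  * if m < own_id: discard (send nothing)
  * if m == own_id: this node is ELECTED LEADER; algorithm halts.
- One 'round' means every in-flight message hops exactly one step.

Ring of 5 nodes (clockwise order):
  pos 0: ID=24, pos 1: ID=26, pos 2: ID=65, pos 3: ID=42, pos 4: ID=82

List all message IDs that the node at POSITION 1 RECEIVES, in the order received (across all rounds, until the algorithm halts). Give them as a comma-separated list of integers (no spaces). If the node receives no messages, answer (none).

Answer: 24,82

Derivation:
Round 1: pos1(id26) recv 24: drop; pos2(id65) recv 26: drop; pos3(id42) recv 65: fwd; pos4(id82) recv 42: drop; pos0(id24) recv 82: fwd
Round 2: pos4(id82) recv 65: drop; pos1(id26) recv 82: fwd
Round 3: pos2(id65) recv 82: fwd
Round 4: pos3(id42) recv 82: fwd
Round 5: pos4(id82) recv 82: ELECTED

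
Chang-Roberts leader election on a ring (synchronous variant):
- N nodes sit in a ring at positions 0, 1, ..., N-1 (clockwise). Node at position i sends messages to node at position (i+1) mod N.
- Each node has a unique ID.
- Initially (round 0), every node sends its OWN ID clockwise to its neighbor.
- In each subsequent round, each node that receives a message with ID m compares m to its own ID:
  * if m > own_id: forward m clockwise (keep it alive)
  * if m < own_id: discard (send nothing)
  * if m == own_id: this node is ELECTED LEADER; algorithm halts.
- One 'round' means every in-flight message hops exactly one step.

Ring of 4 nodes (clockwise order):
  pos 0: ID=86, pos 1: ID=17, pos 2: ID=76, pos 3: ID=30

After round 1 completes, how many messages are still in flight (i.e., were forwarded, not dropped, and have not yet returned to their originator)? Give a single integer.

Answer: 2

Derivation:
Round 1: pos1(id17) recv 86: fwd; pos2(id76) recv 17: drop; pos3(id30) recv 76: fwd; pos0(id86) recv 30: drop
After round 1: 2 messages still in flight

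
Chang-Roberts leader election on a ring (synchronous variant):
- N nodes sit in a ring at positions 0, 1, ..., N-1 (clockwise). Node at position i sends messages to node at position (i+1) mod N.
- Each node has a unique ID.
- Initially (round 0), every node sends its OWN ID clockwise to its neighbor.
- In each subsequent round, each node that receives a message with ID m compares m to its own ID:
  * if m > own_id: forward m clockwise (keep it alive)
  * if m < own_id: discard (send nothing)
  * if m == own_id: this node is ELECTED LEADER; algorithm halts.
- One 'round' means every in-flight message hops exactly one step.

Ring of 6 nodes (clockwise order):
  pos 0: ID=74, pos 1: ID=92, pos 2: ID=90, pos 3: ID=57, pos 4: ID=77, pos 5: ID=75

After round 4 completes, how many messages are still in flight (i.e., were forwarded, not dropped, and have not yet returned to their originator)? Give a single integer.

Round 1: pos1(id92) recv 74: drop; pos2(id90) recv 92: fwd; pos3(id57) recv 90: fwd; pos4(id77) recv 57: drop; pos5(id75) recv 77: fwd; pos0(id74) recv 75: fwd
Round 2: pos3(id57) recv 92: fwd; pos4(id77) recv 90: fwd; pos0(id74) recv 77: fwd; pos1(id92) recv 75: drop
Round 3: pos4(id77) recv 92: fwd; pos5(id75) recv 90: fwd; pos1(id92) recv 77: drop
Round 4: pos5(id75) recv 92: fwd; pos0(id74) recv 90: fwd
After round 4: 2 messages still in flight

Answer: 2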